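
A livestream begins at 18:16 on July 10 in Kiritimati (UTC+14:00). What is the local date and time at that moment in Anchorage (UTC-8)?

20:16 on Jul 9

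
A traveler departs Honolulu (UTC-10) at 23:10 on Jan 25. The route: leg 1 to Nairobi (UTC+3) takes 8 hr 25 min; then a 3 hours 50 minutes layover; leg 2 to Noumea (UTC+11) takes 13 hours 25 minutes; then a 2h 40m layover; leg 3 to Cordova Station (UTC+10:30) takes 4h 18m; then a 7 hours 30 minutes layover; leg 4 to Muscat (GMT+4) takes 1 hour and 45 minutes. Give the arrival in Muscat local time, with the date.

07:03 on January 28

Convert departure to UTC: 23:10 + 10:00 = 09:10 UTC on Jan 26.
Add 8 hours 25 minutes leg 1 → 17:35 UTC.
Add 3 hours 50 minutes layover in Nairobi → 21:25 UTC.
Add 13 hours and 25 minutes leg 2 → 10:50 UTC (Jan 27).
Add 2 hours 40 minutes layover in Noumea → 13:30 UTC.
Add 4 hours 18 minutes leg 3 → 17:48 UTC.
Add 7 hours 30 minutes layover in Cordova Station → 01:18 UTC (Jan 28).
Add 1 hour 45 minutes leg 4 → 03:03 UTC.
Muscat is UTC+4:00, so local arrival = 03:03 + 4:00 = 07:03 on Jan 28.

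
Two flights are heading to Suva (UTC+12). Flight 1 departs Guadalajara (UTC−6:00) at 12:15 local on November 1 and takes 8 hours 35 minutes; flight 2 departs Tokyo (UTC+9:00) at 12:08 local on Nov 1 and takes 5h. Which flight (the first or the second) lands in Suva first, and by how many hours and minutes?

the second, by 18 hours 42 minutes

Flight 1 in UTC: 12:15 + 6:00 = 18:15 on Nov 1.
+8 hours 35 minutes → arrive 02:50 UTC on Nov 2.
Flight 2 in UTC: 12:08 − 9:00 = 03:08 on Nov 1.
+5 hours → arrive 08:08 UTC on Nov 1.
Flight 2 lands earlier by 18 hours 42 minutes.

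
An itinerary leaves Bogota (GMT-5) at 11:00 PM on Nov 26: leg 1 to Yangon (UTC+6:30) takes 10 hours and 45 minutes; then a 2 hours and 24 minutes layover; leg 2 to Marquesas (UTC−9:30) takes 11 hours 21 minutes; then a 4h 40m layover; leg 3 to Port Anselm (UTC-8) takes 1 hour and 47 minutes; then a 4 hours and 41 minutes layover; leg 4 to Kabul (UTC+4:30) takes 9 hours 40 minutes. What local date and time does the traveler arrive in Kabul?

5:48 AM on Nov 29

Convert departure to UTC: 11:00 PM + 5:00 = 4:00 AM UTC on Nov 27.
Add 10 hours 45 minutes leg 1 → 2:45 PM UTC.
Add 2 hours and 24 minutes layover in Yangon → 5:09 PM UTC.
Add 11 hours 21 minutes leg 2 → 4:30 AM UTC (Nov 28).
Add 4 hours and 40 minutes layover in Marquesas → 9:10 AM UTC.
Add 1 hour and 47 minutes leg 3 → 10:57 AM UTC.
Add 4 hours and 41 minutes layover in Port Anselm → 3:38 PM UTC.
Add 9 hours and 40 minutes leg 4 → 1:18 AM UTC (Nov 29).
Kabul is UTC+4:30, so local arrival = 1:18 AM + 4:30 = 5:48 AM on Nov 29.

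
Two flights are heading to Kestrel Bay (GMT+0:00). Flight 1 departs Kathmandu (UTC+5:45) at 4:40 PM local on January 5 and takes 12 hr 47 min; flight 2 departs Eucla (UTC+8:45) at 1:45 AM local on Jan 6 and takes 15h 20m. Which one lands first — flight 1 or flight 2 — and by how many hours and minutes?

the first, by 8 hours 38 minutes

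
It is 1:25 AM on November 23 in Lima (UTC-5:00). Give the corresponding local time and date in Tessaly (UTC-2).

In UTC: 1:25 AM + 5:00 = 6:25 AM on Nov 23.
Tessaly is UTC−2:00: 6:25 AM − 2:00 = 4:25 AM on Nov 23.

4:25 AM on Nov 23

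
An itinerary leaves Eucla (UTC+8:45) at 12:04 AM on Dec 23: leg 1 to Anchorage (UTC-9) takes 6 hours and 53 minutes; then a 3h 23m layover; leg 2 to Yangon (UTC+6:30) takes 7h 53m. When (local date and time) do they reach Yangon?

Convert departure to UTC: 12:04 AM − 8:45 = 3:19 PM UTC on Dec 22.
Add 6 hours 53 minutes leg 1 → 10:12 PM UTC.
Add 3 hours and 23 minutes layover in Anchorage → 1:35 AM UTC (Dec 23).
Add 7 hours and 53 minutes leg 2 → 9:28 AM UTC.
Yangon is UTC+6:30, so local arrival = 9:28 AM + 6:30 = 3:58 PM on Dec 23.

3:58 PM on Dec 23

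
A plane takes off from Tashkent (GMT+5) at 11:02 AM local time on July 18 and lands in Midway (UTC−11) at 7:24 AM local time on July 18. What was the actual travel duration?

12 hours 22 minutes

Departure in UTC: 11:02 AM − 5:00 = 6:02 AM on Jul 18.
Arrival in UTC: 7:24 AM + 11:00 = 6:24 PM on Jul 18.
Elapsed = 6:24 PM − 6:02 AM = 12 hours 22 minutes.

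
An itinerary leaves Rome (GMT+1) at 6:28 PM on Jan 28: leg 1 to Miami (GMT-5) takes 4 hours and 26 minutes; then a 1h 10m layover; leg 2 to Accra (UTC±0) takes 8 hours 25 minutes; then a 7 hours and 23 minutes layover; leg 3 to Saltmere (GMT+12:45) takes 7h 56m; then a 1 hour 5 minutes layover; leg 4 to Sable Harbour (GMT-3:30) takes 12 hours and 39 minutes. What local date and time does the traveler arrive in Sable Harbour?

Convert departure to UTC: 6:28 PM − 1:00 = 5:28 PM UTC on Jan 28.
Add 4 hours and 26 minutes leg 1 → 9:54 PM UTC.
Add 1 hour and 10 minutes layover in Miami → 11:04 PM UTC.
Add 8 hours and 25 minutes leg 2 → 7:29 AM UTC (Jan 29).
Add 7 hours and 23 minutes layover in Accra → 2:52 PM UTC.
Add 7 hours 56 minutes leg 3 → 10:48 PM UTC.
Add 1 hour 5 minutes layover in Saltmere → 11:53 PM UTC.
Add 12 hours and 39 minutes leg 4 → 12:32 PM UTC (Jan 30).
Sable Harbour is UTC−3:30, so local arrival = 12:32 PM − 3:30 = 9:02 AM on Jan 30.

9:02 AM on January 30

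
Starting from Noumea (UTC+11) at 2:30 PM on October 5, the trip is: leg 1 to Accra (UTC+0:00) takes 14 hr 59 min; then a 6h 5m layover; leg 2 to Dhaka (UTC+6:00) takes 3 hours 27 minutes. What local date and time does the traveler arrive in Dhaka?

Convert departure to UTC: 2:30 PM − 11:00 = 3:30 AM UTC on Oct 5.
Add 14 hours and 59 minutes leg 1 → 6:29 PM UTC.
Add 6 hours and 5 minutes layover in Accra → 12:34 AM UTC (Oct 6).
Add 3 hours 27 minutes leg 2 → 4:01 AM UTC.
Dhaka is UTC+6:00, so local arrival = 4:01 AM + 6:00 = 10:01 AM on Oct 6.

10:01 AM on October 6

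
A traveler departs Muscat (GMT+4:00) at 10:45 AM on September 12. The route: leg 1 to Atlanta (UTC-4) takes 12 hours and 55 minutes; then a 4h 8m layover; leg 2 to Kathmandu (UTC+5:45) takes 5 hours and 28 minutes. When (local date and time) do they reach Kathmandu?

11:01 AM on September 13

Convert departure to UTC: 10:45 AM − 4:00 = 6:45 AM UTC on Sep 12.
Add 12 hours 55 minutes leg 1 → 7:40 PM UTC.
Add 4 hours 8 minutes layover in Atlanta → 11:48 PM UTC.
Add 5 hours and 28 minutes leg 2 → 5:16 AM UTC (Sep 13).
Kathmandu is UTC+5:45, so local arrival = 5:16 AM + 5:45 = 11:01 AM on Sep 13.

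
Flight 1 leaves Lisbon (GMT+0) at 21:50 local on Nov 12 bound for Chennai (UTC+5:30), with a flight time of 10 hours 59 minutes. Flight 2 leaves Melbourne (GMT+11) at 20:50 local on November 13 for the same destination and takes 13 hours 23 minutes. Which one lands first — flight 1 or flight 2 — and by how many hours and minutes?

the first, by 14 hours 24 minutes

Flight 1 departs at 21:50 UTC (Nov 12).
+10 hours 59 minutes → arrive 08:49 UTC on Nov 13.
Flight 2 in UTC: 20:50 − 11:00 = 09:50 on Nov 13.
+13 hours 23 minutes → arrive 23:13 UTC on Nov 13.
Flight 1 lands earlier by 14 hours 24 minutes.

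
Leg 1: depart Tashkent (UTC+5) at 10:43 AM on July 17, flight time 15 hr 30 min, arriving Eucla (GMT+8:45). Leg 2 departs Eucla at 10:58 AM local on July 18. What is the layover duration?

Convert departure to UTC: 10:43 AM − 5:00 = 5:43 AM UTC on Jul 17.
Add 15 hours and 30 minutes flight time → 9:13 PM UTC.
Eucla is UTC+8:45, so local arrival = 9:13 PM + 8:45 = 5:58 AM on Jul 18.
Layover = 10:58 AM − 5:58 AM = 5 hours.

5 hours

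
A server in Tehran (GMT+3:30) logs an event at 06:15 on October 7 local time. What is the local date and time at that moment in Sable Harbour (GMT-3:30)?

23:15 on Oct 6

In UTC: 06:15 − 3:30 = 02:45 on Oct 7.
Sable Harbour is UTC−3:30: 02:45 − 3:30 = 23:15 on Oct 6.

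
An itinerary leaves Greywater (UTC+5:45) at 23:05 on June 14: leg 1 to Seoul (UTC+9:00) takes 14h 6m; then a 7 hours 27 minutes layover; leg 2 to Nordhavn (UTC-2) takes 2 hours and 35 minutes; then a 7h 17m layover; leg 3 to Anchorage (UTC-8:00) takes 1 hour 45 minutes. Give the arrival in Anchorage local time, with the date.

18:30 on June 15

Convert departure to UTC: 23:05 − 5:45 = 17:20 UTC on Jun 14.
Add 14 hours 6 minutes leg 1 → 07:26 UTC (Jun 15).
Add 7 hours and 27 minutes layover in Seoul → 14:53 UTC.
Add 2 hours 35 minutes leg 2 → 17:28 UTC.
Add 7 hours 17 minutes layover in Nordhavn → 00:45 UTC (Jun 16).
Add 1 hour 45 minutes leg 3 → 02:30 UTC.
Anchorage is UTC−8:00, so local arrival = 02:30 − 8:00 = 18:30 on Jun 15.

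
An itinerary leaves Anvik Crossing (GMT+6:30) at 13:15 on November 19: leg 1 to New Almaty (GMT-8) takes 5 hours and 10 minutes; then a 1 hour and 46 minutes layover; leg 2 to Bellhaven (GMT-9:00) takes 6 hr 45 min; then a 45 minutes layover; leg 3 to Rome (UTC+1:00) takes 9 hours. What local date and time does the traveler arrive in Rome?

07:11 on Nov 20

Convert departure to UTC: 13:15 − 6:30 = 06:45 UTC on Nov 19.
Add 5 hours 10 minutes leg 1 → 11:55 UTC.
Add 1 hour 46 minutes layover in New Almaty → 13:41 UTC.
Add 6 hours and 45 minutes leg 2 → 20:26 UTC.
Add 45 minutes layover in Bellhaven → 21:11 UTC.
Add 9 hours leg 3 → 06:11 UTC (Nov 20).
Rome is UTC+1:00, so local arrival = 06:11 + 1:00 = 07:11 on Nov 20.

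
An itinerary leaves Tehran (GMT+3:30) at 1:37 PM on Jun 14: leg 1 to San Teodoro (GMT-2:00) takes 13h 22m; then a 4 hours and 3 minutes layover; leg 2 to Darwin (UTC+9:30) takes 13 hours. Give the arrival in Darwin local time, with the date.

Convert departure to UTC: 1:37 PM − 3:30 = 10:07 AM UTC on Jun 14.
Add 13 hours and 22 minutes leg 1 → 11:29 PM UTC.
Add 4 hours 3 minutes layover in San Teodoro → 3:32 AM UTC (Jun 15).
Add 13 hours leg 2 → 4:32 PM UTC.
Darwin is UTC+9:30, so local arrival = 4:32 PM + 9:30 = 2:02 AM on Jun 16.

2:02 AM on June 16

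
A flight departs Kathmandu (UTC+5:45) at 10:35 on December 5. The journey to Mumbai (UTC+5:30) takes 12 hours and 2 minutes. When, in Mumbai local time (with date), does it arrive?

Mumbai is 0:15 behind Kathmandu.
After 12 hours 2 minutes it is 22:37 in Kathmandu.
Shift by the zone difference: 22:37 − 0:15 = 22:22 on Dec 5 in Mumbai.

22:22 on Dec 5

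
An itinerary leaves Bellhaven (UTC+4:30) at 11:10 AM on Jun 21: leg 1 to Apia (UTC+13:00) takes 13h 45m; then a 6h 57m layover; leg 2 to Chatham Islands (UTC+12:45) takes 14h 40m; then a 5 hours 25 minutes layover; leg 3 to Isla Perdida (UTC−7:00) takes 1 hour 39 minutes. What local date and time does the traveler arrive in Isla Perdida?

6:06 PM on June 22

Convert departure to UTC: 11:10 AM − 4:30 = 6:40 AM UTC on Jun 21.
Add 13 hours and 45 minutes leg 1 → 8:25 PM UTC.
Add 6 hours and 57 minutes layover in Apia → 3:22 AM UTC (Jun 22).
Add 14 hours 40 minutes leg 2 → 6:02 PM UTC.
Add 5 hours 25 minutes layover in Chatham Islands → 11:27 PM UTC.
Add 1 hour 39 minutes leg 3 → 1:06 AM UTC (Jun 23).
Isla Perdida is UTC−7:00, so local arrival = 1:06 AM − 7:00 = 6:06 PM on Jun 22.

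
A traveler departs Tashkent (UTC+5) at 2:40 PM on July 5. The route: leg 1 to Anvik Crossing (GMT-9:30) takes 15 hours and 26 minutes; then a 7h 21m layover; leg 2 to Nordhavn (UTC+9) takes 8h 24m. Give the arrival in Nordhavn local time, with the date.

Convert departure to UTC: 2:40 PM − 5:00 = 9:40 AM UTC on Jul 5.
Add 15 hours 26 minutes leg 1 → 1:06 AM UTC (Jul 6).
Add 7 hours 21 minutes layover in Anvik Crossing → 8:27 AM UTC.
Add 8 hours 24 minutes leg 2 → 4:51 PM UTC.
Nordhavn is UTC+9:00, so local arrival = 4:51 PM + 9:00 = 1:51 AM on Jul 7.

1:51 AM on Jul 7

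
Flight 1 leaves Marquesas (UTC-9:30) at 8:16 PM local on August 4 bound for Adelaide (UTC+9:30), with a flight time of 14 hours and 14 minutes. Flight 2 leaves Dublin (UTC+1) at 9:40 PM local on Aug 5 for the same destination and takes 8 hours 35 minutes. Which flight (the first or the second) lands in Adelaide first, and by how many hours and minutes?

Flight 1 in UTC: 8:16 PM + 9:30 = 5:46 AM on Aug 5.
+14 hours and 14 minutes → arrive 8:00 PM UTC on Aug 5.
Flight 2 in UTC: 9:40 PM − 1:00 = 8:40 PM on Aug 5.
+8 hours and 35 minutes → arrive 5:15 AM UTC on Aug 6.
Flight 1 lands earlier by 9 hours 15 minutes.

the first, by 9 hours 15 minutes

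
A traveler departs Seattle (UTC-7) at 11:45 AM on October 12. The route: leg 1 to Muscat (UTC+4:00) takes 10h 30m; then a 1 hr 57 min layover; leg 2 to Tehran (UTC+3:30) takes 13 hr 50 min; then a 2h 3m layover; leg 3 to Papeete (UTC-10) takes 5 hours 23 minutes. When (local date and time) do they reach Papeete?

6:28 PM on Oct 13

Convert departure to UTC: 11:45 AM + 7:00 = 6:45 PM UTC on Oct 12.
Add 10 hours and 30 minutes leg 1 → 5:15 AM UTC (Oct 13).
Add 1 hour and 57 minutes layover in Muscat → 7:12 AM UTC.
Add 13 hours and 50 minutes leg 2 → 9:02 PM UTC.
Add 2 hours 3 minutes layover in Tehran → 11:05 PM UTC.
Add 5 hours 23 minutes leg 3 → 4:28 AM UTC (Oct 14).
Papeete is UTC−10:00, so local arrival = 4:28 AM − 10:00 = 6:28 PM on Oct 13.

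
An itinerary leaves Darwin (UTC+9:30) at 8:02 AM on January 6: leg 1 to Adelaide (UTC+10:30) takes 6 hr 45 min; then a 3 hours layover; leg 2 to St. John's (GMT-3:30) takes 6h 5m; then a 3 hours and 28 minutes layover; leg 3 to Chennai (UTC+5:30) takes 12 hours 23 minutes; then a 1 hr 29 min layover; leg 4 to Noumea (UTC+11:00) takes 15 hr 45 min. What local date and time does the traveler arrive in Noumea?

10:27 AM on Jan 8

Convert departure to UTC: 8:02 AM − 9:30 = 10:32 PM UTC on Jan 5.
Add 6 hours 45 minutes leg 1 → 5:17 AM UTC (Jan 6).
Add 3 hours layover in Adelaide → 8:17 AM UTC.
Add 6 hours and 5 minutes leg 2 → 2:22 PM UTC.
Add 3 hours and 28 minutes layover in St. John's → 5:50 PM UTC.
Add 12 hours and 23 minutes leg 3 → 6:13 AM UTC (Jan 7).
Add 1 hour 29 minutes layover in Chennai → 7:42 AM UTC.
Add 15 hours and 45 minutes leg 4 → 11:27 PM UTC.
Noumea is UTC+11:00, so local arrival = 11:27 PM + 11:00 = 10:27 AM on Jan 8.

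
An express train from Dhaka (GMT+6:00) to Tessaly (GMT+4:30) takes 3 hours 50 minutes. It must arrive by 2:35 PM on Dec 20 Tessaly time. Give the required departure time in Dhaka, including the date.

Target arrival in UTC: 2:35 PM − 4:30 = 10:05 AM on Dec 20.
Subtract 3 hours and 50 minutes → departure 6:15 AM UTC on Dec 20.
Dhaka is UTC+6:00: 6:15 AM + 6:00 = 12:15 PM on Dec 20.

12:15 PM on December 20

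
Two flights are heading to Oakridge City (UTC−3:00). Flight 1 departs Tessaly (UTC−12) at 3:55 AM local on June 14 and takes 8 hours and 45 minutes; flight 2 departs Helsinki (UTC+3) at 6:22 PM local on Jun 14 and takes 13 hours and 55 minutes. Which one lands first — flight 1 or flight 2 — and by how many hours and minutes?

Flight 1 in UTC: 3:55 AM + 12:00 = 3:55 PM on Jun 14.
+8 hours 45 minutes → arrive 12:40 AM UTC on Jun 15.
Flight 2 in UTC: 6:22 PM − 3:00 = 3:22 PM on Jun 14.
+13 hours and 55 minutes → arrive 5:17 AM UTC on Jun 15.
Flight 1 lands earlier by 4 hours 37 minutes.

the first, by 4 hours 37 minutes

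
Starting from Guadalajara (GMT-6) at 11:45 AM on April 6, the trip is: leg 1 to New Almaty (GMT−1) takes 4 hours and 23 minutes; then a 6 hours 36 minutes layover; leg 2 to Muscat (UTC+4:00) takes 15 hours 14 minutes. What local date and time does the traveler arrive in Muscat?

Convert departure to UTC: 11:45 AM + 6:00 = 5:45 PM UTC on Apr 6.
Add 4 hours and 23 minutes leg 1 → 10:08 PM UTC.
Add 6 hours and 36 minutes layover in New Almaty → 4:44 AM UTC (Apr 7).
Add 15 hours 14 minutes leg 2 → 7:58 PM UTC.
Muscat is UTC+4:00, so local arrival = 7:58 PM + 4:00 = 11:58 PM on Apr 7.

11:58 PM on Apr 7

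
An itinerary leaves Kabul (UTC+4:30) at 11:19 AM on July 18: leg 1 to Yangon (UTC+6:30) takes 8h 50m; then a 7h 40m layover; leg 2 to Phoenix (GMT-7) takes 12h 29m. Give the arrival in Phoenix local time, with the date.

Convert departure to UTC: 11:19 AM − 4:30 = 6:49 AM UTC on Jul 18.
Add 8 hours 50 minutes leg 1 → 3:39 PM UTC.
Add 7 hours 40 minutes layover in Yangon → 11:19 PM UTC.
Add 12 hours and 29 minutes leg 2 → 11:48 AM UTC (Jul 19).
Phoenix is UTC−7:00, so local arrival = 11:48 AM − 7:00 = 4:48 AM on Jul 19.

4:48 AM on July 19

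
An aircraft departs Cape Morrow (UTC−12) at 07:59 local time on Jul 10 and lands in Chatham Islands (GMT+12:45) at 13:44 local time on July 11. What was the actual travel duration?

Departure in UTC: 07:59 + 12:00 = 19:59 on Jul 10.
Arrival in UTC: 13:44 − 12:45 = 00:59 on Jul 11.
Elapsed = 00:59 − 19:59 (+1 day) = 5 hours.

5 hours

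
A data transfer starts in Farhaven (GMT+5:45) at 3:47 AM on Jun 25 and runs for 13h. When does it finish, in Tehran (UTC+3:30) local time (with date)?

2:32 PM on Jun 25

Tehran is 2:15 behind Farhaven.
After 13 hours it is 4:47 PM in Farhaven.
Shift by the zone difference: 4:47 PM − 2:15 = 2:32 PM on Jun 25 in Tehran.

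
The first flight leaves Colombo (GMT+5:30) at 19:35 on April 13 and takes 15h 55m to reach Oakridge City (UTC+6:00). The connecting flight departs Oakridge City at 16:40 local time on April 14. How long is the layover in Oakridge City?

4 hours 40 minutes

Convert departure to UTC: 19:35 − 5:30 = 14:05 UTC on Apr 13.
Add 15 hours 55 minutes flight time → 06:00 UTC (Apr 14).
Oakridge City is UTC+6:00, so local arrival = 06:00 + 6:00 = 12:00 on Apr 14.
Layover = 16:40 − 12:00 = 4 hours 40 minutes.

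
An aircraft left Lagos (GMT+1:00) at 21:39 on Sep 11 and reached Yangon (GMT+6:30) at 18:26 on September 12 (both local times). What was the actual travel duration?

Departure in UTC: 21:39 − 1:00 = 20:39 on Sep 11.
Arrival in UTC: 18:26 − 6:30 = 11:56 on Sep 12.
Elapsed = 11:56 − 20:39 (+1 day) = 15 hours 17 minutes.

15 hours 17 minutes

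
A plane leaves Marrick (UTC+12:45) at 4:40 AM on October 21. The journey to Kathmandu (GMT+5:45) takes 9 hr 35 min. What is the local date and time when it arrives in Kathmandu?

Convert departure to UTC: 4:40 AM − 12:45 = 3:55 PM UTC on Oct 20.
Add 9 hours and 35 minutes travel time → 1:30 AM UTC (Oct 21).
Kathmandu is UTC+5:45, so local arrival = 1:30 AM + 5:45 = 7:15 AM on Oct 21.

7:15 AM on October 21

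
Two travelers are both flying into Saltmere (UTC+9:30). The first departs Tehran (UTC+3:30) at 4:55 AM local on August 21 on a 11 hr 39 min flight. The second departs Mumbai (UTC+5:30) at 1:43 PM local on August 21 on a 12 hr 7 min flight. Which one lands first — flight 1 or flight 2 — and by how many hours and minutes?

the first, by 7 hours 16 minutes

Flight 1 in UTC: 4:55 AM − 3:30 = 1:25 AM on Aug 21.
+11 hours and 39 minutes → arrive 1:04 PM UTC on Aug 21.
Flight 2 in UTC: 1:43 PM − 5:30 = 8:13 AM on Aug 21.
+12 hours and 7 minutes → arrive 8:20 PM UTC on Aug 21.
Flight 1 lands earlier by 7 hours 16 minutes.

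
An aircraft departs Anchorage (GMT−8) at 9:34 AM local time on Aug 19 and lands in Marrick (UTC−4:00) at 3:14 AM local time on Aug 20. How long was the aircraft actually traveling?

Marrick is 4:00 ahead of Anchorage.
Clock-face elapsed time (ignoring zones) is 17 hours 40 minutes.
Actual elapsed = 17 hours 40 minutes − 4:00 = 13 hours 40 minutes.

13 hours 40 minutes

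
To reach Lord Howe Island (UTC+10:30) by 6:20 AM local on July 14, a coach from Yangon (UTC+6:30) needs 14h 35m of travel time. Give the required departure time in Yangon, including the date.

11:45 AM on July 13

Target arrival in UTC: 6:20 AM − 10:30 = 7:50 PM on Jul 13.
Subtract 14 hours 35 minutes → departure 5:15 AM UTC on Jul 13.
Yangon is UTC+6:30: 5:15 AM + 6:30 = 11:45 AM on Jul 13.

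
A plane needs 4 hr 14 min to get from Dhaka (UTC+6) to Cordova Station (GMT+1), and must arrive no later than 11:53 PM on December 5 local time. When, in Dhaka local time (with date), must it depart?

Target arrival in UTC: 11:53 PM − 1:00 = 10:53 PM on Dec 5.
Subtract 4 hours 14 minutes → departure 6:39 PM UTC on Dec 5.
Dhaka is UTC+6:00: 6:39 PM + 6:00 = 12:39 AM on Dec 6.

12:39 AM on Dec 6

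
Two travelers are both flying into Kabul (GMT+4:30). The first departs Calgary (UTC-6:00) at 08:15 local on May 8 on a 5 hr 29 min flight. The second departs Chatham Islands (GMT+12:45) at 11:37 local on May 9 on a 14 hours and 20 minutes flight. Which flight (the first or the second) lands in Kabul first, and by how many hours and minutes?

the first, by 17 hours 28 minutes

Flight 1 in UTC: 08:15 + 6:00 = 14:15 on May 8.
+5 hours and 29 minutes → arrive 19:44 UTC on May 8.
Flight 2 in UTC: 11:37 − 12:45 = 22:52 on May 8.
+14 hours and 20 minutes → arrive 13:12 UTC on May 9.
Flight 1 lands earlier by 17 hours 28 minutes.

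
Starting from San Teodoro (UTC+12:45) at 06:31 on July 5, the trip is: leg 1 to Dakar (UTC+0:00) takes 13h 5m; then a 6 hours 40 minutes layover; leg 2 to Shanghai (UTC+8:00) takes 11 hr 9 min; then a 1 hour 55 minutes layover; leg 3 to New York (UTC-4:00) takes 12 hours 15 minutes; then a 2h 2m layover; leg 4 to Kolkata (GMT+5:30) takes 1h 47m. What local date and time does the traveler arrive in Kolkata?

Convert departure to UTC: 06:31 − 12:45 = 17:46 UTC on Jul 4.
Add 13 hours and 5 minutes leg 1 → 06:51 UTC (Jul 5).
Add 6 hours and 40 minutes layover in Dakar → 13:31 UTC.
Add 11 hours 9 minutes leg 2 → 00:40 UTC (Jul 6).
Add 1 hour 55 minutes layover in Shanghai → 02:35 UTC.
Add 12 hours and 15 minutes leg 3 → 14:50 UTC.
Add 2 hours 2 minutes layover in New York → 16:52 UTC.
Add 1 hour and 47 minutes leg 4 → 18:39 UTC.
Kolkata is UTC+5:30, so local arrival = 18:39 + 5:30 = 00:09 on Jul 7.

00:09 on Jul 7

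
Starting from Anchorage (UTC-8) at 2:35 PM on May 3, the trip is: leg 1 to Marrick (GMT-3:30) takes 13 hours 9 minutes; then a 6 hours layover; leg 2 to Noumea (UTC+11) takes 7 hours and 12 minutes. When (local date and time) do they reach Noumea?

11:56 AM on May 5

Convert departure to UTC: 2:35 PM + 8:00 = 10:35 PM UTC on May 3.
Add 13 hours and 9 minutes leg 1 → 11:44 AM UTC (May 4).
Add 6 hours layover in Marrick → 5:44 PM UTC.
Add 7 hours and 12 minutes leg 2 → 12:56 AM UTC (May 5).
Noumea is UTC+11:00, so local arrival = 12:56 AM + 11:00 = 11:56 AM on May 5.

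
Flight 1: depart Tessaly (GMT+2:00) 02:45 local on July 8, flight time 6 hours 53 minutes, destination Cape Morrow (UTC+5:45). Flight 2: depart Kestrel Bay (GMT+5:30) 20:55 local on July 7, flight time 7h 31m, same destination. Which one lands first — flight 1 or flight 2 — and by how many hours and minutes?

Flight 1 in UTC: 02:45 − 2:00 = 00:45 on Jul 8.
+6 hours and 53 minutes → arrive 07:38 UTC on Jul 8.
Flight 2 in UTC: 20:55 − 5:30 = 15:25 on Jul 7.
+7 hours and 31 minutes → arrive 22:56 UTC on Jul 7.
Flight 2 lands earlier by 8 hours 42 minutes.

the second, by 8 hours 42 minutes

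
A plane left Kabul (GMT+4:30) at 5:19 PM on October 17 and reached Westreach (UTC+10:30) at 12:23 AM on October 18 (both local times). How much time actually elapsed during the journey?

Departure in UTC: 5:19 PM − 4:30 = 12:49 PM on Oct 17.
Arrival in UTC: 12:23 AM − 10:30 = 1:53 PM on Oct 17.
Elapsed = 1:53 PM − 12:49 PM = 1 hour 4 minutes.

1 hour 4 minutes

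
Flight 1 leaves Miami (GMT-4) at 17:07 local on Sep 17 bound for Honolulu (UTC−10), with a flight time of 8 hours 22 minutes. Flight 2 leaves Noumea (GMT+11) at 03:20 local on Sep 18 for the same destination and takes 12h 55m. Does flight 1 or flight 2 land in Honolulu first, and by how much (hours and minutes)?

the second, by 14 minutes

Flight 1 in UTC: 17:07 + 4:00 = 21:07 on Sep 17.
+8 hours 22 minutes → arrive 05:29 UTC on Sep 18.
Flight 2 in UTC: 03:20 − 11:00 = 16:20 on Sep 17.
+12 hours and 55 minutes → arrive 05:15 UTC on Sep 18.
Flight 2 lands earlier by 14 minutes.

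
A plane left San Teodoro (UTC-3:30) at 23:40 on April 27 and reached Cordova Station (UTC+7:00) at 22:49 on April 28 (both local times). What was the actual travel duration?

Cordova Station is 10:30 ahead of San Teodoro.
Clock-face elapsed time (ignoring zones) is 23 hours 9 minutes.
Actual elapsed = 23 hours 9 minutes − 10:30 = 12 hours 39 minutes.

12 hours 39 minutes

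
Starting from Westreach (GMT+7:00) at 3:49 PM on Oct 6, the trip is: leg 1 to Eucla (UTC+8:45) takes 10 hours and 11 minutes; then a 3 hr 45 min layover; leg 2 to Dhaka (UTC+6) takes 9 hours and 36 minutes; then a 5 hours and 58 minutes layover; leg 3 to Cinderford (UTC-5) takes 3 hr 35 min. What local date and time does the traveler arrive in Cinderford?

Convert departure to UTC: 3:49 PM − 7:00 = 8:49 AM UTC on Oct 6.
Add 10 hours and 11 minutes leg 1 → 7:00 PM UTC.
Add 3 hours 45 minutes layover in Eucla → 10:45 PM UTC.
Add 9 hours 36 minutes leg 2 → 8:21 AM UTC (Oct 7).
Add 5 hours 58 minutes layover in Dhaka → 2:19 PM UTC.
Add 3 hours 35 minutes leg 3 → 5:54 PM UTC.
Cinderford is UTC−5:00, so local arrival = 5:54 PM − 5:00 = 12:54 PM on Oct 7.

12:54 PM on Oct 7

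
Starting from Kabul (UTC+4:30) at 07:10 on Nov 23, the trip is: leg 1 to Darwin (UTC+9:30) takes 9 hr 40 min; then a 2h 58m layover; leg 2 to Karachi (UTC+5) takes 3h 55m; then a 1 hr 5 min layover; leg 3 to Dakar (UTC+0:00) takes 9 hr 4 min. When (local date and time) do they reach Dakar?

05:22 on Nov 24

Convert departure to UTC: 07:10 − 4:30 = 02:40 UTC on Nov 23.
Add 9 hours 40 minutes leg 1 → 12:20 UTC.
Add 2 hours and 58 minutes layover in Darwin → 15:18 UTC.
Add 3 hours 55 minutes leg 2 → 19:13 UTC.
Add 1 hour 5 minutes layover in Karachi → 20:18 UTC.
Add 9 hours 4 minutes leg 3 → 05:22 UTC (Nov 24).
Dakar is UTC+0, so local arrival is the same: 05:22 on Nov 24.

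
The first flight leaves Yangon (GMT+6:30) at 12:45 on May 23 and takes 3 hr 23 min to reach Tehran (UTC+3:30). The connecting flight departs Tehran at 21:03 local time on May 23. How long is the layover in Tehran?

Convert departure to UTC: 12:45 − 6:30 = 06:15 UTC on May 23.
Add 3 hours and 23 minutes flight time → 09:38 UTC.
Tehran is UTC+3:30, so local arrival = 09:38 + 3:30 = 13:08 on May 23.
Layover = 21:03 − 13:08 = 7 hours 55 minutes.

7 hours 55 minutes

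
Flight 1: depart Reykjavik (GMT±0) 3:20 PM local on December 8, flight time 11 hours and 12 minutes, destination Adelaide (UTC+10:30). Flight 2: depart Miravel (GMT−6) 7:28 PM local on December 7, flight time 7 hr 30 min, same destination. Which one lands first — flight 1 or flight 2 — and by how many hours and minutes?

the second, by 17 hours 34 minutes

Flight 1 departs at 3:20 PM UTC (Dec 8).
+11 hours and 12 minutes → arrive 2:32 AM UTC on Dec 9.
Flight 2 in UTC: 7:28 PM + 6:00 = 1:28 AM on Dec 8.
+7 hours 30 minutes → arrive 8:58 AM UTC on Dec 8.
Flight 2 lands earlier by 17 hours 34 minutes.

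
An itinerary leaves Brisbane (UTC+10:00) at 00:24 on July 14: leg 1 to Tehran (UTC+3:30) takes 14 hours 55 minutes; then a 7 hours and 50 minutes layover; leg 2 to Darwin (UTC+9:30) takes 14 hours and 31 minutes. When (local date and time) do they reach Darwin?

Convert departure to UTC: 00:24 − 10:00 = 14:24 UTC on Jul 13.
Add 14 hours and 55 minutes leg 1 → 05:19 UTC (Jul 14).
Add 7 hours 50 minutes layover in Tehran → 13:09 UTC.
Add 14 hours and 31 minutes leg 2 → 03:40 UTC (Jul 15).
Darwin is UTC+9:30, so local arrival = 03:40 + 9:30 = 13:10 on Jul 15.

13:10 on Jul 15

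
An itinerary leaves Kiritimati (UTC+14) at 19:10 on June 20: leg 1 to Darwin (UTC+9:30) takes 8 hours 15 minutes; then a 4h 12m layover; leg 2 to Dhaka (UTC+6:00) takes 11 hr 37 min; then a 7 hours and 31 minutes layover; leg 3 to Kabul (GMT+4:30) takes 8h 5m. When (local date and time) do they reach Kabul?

Convert departure to UTC: 19:10 − 14:00 = 05:10 UTC on Jun 20.
Add 8 hours 15 minutes leg 1 → 13:25 UTC.
Add 4 hours 12 minutes layover in Darwin → 17:37 UTC.
Add 11 hours 37 minutes leg 2 → 05:14 UTC (Jun 21).
Add 7 hours 31 minutes layover in Dhaka → 12:45 UTC.
Add 8 hours and 5 minutes leg 3 → 20:50 UTC.
Kabul is UTC+4:30, so local arrival = 20:50 + 4:30 = 01:20 on Jun 22.

01:20 on June 22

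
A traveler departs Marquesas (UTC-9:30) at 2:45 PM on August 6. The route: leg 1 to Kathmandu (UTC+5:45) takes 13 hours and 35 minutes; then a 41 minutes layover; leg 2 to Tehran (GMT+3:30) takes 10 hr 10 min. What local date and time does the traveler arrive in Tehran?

4:11 AM on August 8

Convert departure to UTC: 2:45 PM + 9:30 = 12:15 AM UTC on Aug 7.
Add 13 hours and 35 minutes leg 1 → 1:50 PM UTC.
Add 41 minutes layover in Kathmandu → 2:31 PM UTC.
Add 10 hours 10 minutes leg 2 → 12:41 AM UTC (Aug 8).
Tehran is UTC+3:30, so local arrival = 12:41 AM + 3:30 = 4:11 AM on Aug 8.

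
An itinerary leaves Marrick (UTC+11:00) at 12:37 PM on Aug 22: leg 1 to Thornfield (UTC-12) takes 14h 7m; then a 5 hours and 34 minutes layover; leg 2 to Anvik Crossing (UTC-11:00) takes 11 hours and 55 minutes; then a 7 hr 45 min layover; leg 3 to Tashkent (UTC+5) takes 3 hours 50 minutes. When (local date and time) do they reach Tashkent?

1:48 AM on Aug 24

Convert departure to UTC: 12:37 PM − 11:00 = 1:37 AM UTC on Aug 22.
Add 14 hours and 7 minutes leg 1 → 3:44 PM UTC.
Add 5 hours 34 minutes layover in Thornfield → 9:18 PM UTC.
Add 11 hours and 55 minutes leg 2 → 9:13 AM UTC (Aug 23).
Add 7 hours and 45 minutes layover in Anvik Crossing → 4:58 PM UTC.
Add 3 hours and 50 minutes leg 3 → 8:48 PM UTC.
Tashkent is UTC+5:00, so local arrival = 8:48 PM + 5:00 = 1:48 AM on Aug 24.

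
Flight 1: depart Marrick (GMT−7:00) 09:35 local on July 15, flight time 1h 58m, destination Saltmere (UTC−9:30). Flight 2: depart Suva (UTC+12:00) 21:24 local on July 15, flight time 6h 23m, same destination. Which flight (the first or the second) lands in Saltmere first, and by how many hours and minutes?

the second, by 2 hours 46 minutes

Flight 1 in UTC: 09:35 + 7:00 = 16:35 on Jul 15.
+1 hour and 58 minutes → arrive 18:33 UTC on Jul 15.
Flight 2 in UTC: 21:24 − 12:00 = 09:24 on Jul 15.
+6 hours 23 minutes → arrive 15:47 UTC on Jul 15.
Flight 2 lands earlier by 2 hours 46 minutes.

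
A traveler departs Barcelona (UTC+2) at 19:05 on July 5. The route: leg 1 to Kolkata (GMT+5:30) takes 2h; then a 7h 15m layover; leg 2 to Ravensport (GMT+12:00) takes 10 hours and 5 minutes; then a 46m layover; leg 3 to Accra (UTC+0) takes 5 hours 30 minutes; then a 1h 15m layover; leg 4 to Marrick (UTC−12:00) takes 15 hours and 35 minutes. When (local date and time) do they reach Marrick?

23:31 on Jul 6

Convert departure to UTC: 19:05 − 2:00 = 17:05 UTC on Jul 5.
Add 2 hours leg 1 → 19:05 UTC.
Add 7 hours and 15 minutes layover in Kolkata → 02:20 UTC (Jul 6).
Add 10 hours 5 minutes leg 2 → 12:25 UTC.
Add 46 minutes layover in Ravensport → 13:11 UTC.
Add 5 hours 30 minutes leg 3 → 18:41 UTC.
Add 1 hour 15 minutes layover in Accra → 19:56 UTC.
Add 15 hours 35 minutes leg 4 → 11:31 UTC (Jul 7).
Marrick is UTC−12:00, so local arrival = 11:31 − 12:00 = 23:31 on Jul 6.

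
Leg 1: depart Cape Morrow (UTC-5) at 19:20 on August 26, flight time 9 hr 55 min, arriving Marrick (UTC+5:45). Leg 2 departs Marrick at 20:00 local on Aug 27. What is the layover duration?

4 hours

Convert departure to UTC: 19:20 + 5:00 = 00:20 UTC on Aug 27.
Add 9 hours and 55 minutes flight time → 10:15 UTC.
Marrick is UTC+5:45, so local arrival = 10:15 + 5:45 = 16:00 on Aug 27.
Layover = 20:00 − 16:00 = 4 hours.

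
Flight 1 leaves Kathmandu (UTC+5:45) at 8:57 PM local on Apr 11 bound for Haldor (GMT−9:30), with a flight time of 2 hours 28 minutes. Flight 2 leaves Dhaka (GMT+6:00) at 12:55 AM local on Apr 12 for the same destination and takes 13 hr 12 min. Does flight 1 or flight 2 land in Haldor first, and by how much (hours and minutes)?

Flight 1 in UTC: 8:57 PM − 5:45 = 3:12 PM on Apr 11.
+2 hours and 28 minutes → arrive 5:40 PM UTC on Apr 11.
Flight 2 in UTC: 12:55 AM − 6:00 = 6:55 PM on Apr 11.
+13 hours and 12 minutes → arrive 8:07 AM UTC on Apr 12.
Flight 1 lands earlier by 14 hours 27 minutes.

the first, by 14 hours 27 minutes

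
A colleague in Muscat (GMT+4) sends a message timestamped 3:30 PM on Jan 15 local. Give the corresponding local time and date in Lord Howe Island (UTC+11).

Lord Howe Island is 7:00 ahead of Muscat.
Shift by the zone difference: 3:30 PM + 7:00 = 10:30 PM on Jan 15 in Lord Howe Island.

10:30 PM on January 15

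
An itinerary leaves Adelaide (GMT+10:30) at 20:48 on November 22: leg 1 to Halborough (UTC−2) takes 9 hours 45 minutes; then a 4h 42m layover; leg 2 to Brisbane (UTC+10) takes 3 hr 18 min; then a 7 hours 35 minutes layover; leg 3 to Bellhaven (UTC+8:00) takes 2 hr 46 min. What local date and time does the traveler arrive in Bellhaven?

22:24 on November 23

Convert departure to UTC: 20:48 − 10:30 = 10:18 UTC on Nov 22.
Add 9 hours and 45 minutes leg 1 → 20:03 UTC.
Add 4 hours and 42 minutes layover in Halborough → 00:45 UTC (Nov 23).
Add 3 hours and 18 minutes leg 2 → 04:03 UTC.
Add 7 hours and 35 minutes layover in Brisbane → 11:38 UTC.
Add 2 hours and 46 minutes leg 3 → 14:24 UTC.
Bellhaven is UTC+8:00, so local arrival = 14:24 + 8:00 = 22:24 on Nov 23.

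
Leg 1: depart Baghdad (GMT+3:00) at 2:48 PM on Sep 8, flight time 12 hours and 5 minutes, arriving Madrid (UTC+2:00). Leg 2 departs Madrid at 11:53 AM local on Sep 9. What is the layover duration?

10 hours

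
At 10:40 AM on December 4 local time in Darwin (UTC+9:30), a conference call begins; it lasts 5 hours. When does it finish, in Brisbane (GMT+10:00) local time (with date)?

4:10 PM on December 4

Convert start to UTC: 10:40 AM − 9:30 = 1:10 AM UTC on Dec 4.
Add 5 hours duration → 6:10 AM UTC.
Brisbane is UTC+10:00, so local end time = 6:10 AM + 10:00 = 4:10 PM on Dec 4.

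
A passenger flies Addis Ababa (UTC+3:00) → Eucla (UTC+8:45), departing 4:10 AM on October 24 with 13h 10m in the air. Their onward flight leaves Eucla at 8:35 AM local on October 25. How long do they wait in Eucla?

9 hours 30 minutes

Convert departure to UTC: 4:10 AM − 3:00 = 1:10 AM UTC on Oct 24.
Add 13 hours 10 minutes flight time → 2:20 PM UTC.
Eucla is UTC+8:45, so local arrival = 2:20 PM + 8:45 = 11:05 PM on Oct 24.
Layover = 8:35 AM − 11:05 PM (+1 day) = 9 hours 30 minutes.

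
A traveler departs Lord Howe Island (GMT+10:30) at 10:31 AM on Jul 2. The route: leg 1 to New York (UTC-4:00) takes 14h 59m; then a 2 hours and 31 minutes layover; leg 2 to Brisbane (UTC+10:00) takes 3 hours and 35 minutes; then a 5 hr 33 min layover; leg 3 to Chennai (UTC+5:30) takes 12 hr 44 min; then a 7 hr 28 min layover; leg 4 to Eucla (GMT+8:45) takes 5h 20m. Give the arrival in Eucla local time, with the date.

12:56 PM on July 4

Convert departure to UTC: 10:31 AM − 10:30 = 12:01 AM UTC on Jul 2.
Add 14 hours and 59 minutes leg 1 → 3:00 PM UTC.
Add 2 hours 31 minutes layover in New York → 5:31 PM UTC.
Add 3 hours and 35 minutes leg 2 → 9:06 PM UTC.
Add 5 hours 33 minutes layover in Brisbane → 2:39 AM UTC (Jul 3).
Add 12 hours and 44 minutes leg 3 → 3:23 PM UTC.
Add 7 hours and 28 minutes layover in Chennai → 10:51 PM UTC.
Add 5 hours 20 minutes leg 4 → 4:11 AM UTC (Jul 4).
Eucla is UTC+8:45, so local arrival = 4:11 AM + 8:45 = 12:56 PM on Jul 4.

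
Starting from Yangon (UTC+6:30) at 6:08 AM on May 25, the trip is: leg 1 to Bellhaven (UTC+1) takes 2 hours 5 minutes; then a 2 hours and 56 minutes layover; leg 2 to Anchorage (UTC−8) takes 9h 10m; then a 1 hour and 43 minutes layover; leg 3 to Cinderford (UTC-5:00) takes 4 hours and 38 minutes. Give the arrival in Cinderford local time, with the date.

Convert departure to UTC: 6:08 AM − 6:30 = 11:38 PM UTC on May 24.
Add 2 hours and 5 minutes leg 1 → 1:43 AM UTC (May 25).
Add 2 hours and 56 minutes layover in Bellhaven → 4:39 AM UTC.
Add 9 hours and 10 minutes leg 2 → 1:49 PM UTC.
Add 1 hour and 43 minutes layover in Anchorage → 3:32 PM UTC.
Add 4 hours 38 minutes leg 3 → 8:10 PM UTC.
Cinderford is UTC−5:00, so local arrival = 8:10 PM − 5:00 = 3:10 PM on May 25.

3:10 PM on May 25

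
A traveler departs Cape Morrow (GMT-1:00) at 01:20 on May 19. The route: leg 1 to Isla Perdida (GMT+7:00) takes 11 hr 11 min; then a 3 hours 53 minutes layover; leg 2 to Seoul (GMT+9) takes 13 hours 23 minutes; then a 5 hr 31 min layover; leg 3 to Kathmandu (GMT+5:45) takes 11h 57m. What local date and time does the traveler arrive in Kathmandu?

Convert departure to UTC: 01:20 + 1:00 = 02:20 UTC on May 19.
Add 11 hours 11 minutes leg 1 → 13:31 UTC.
Add 3 hours 53 minutes layover in Isla Perdida → 17:24 UTC.
Add 13 hours 23 minutes leg 2 → 06:47 UTC (May 20).
Add 5 hours 31 minutes layover in Seoul → 12:18 UTC.
Add 11 hours 57 minutes leg 3 → 00:15 UTC (May 21).
Kathmandu is UTC+5:45, so local arrival = 00:15 + 5:45 = 06:00 on May 21.

06:00 on May 21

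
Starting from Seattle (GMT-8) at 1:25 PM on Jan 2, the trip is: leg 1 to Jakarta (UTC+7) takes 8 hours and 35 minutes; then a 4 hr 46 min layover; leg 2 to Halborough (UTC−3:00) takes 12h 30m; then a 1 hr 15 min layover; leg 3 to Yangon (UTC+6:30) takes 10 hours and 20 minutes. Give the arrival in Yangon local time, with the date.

5:21 PM on January 4

Convert departure to UTC: 1:25 PM + 8:00 = 9:25 PM UTC on Jan 2.
Add 8 hours and 35 minutes leg 1 → 6:00 AM UTC (Jan 3).
Add 4 hours 46 minutes layover in Jakarta → 10:46 AM UTC.
Add 12 hours and 30 minutes leg 2 → 11:16 PM UTC.
Add 1 hour 15 minutes layover in Halborough → 12:31 AM UTC (Jan 4).
Add 10 hours 20 minutes leg 3 → 10:51 AM UTC.
Yangon is UTC+6:30, so local arrival = 10:51 AM + 6:30 = 5:21 PM on Jan 4.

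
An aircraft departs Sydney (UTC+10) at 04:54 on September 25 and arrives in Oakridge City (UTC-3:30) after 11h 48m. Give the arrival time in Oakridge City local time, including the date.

Convert departure to UTC: 04:54 − 10:00 = 18:54 UTC on Sep 24.
Add 11 hours 48 minutes travel time → 06:42 UTC (Sep 25).
Oakridge City is UTC−3:30, so local arrival = 06:42 − 3:30 = 03:12 on Sep 25.

03:12 on September 25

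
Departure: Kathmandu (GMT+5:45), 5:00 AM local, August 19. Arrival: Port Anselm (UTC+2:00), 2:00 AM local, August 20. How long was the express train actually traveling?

24 hours 45 minutes

Departure in UTC: 5:00 AM − 5:45 = 11:15 PM on Aug 18.
Arrival in UTC: 2:00 AM − 2:00 = 12:00 AM on Aug 20.
Elapsed = 12:00 AM − 11:15 PM (+2 days) = 24 hours 45 minutes.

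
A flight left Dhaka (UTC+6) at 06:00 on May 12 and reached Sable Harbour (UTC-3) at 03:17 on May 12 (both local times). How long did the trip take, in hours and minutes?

Sable Harbour is 9:00 behind Dhaka.
Clock-face elapsed time (ignoring zones) is −2 hours 43 minutes.
Actual elapsed = −2 hours 43 minutes + 9:00 = 6 hours 17 minutes.

6 hours 17 minutes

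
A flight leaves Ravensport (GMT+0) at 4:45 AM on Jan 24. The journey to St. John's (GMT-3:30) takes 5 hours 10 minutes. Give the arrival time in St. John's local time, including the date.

St. John's is 3:30 behind Ravensport.
After 5 hours 10 minutes it is 9:55 AM in Ravensport.
Shift by the zone difference: 9:55 AM − 3:30 = 6:25 AM on Jan 24 in St. John's.

6:25 AM on Jan 24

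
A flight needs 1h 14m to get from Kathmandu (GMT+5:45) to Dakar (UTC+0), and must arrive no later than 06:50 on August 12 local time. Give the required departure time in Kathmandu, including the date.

Target arrival is already UTC: 06:50 on Aug 12.
Subtract 1 hour 14 minutes → departure 05:36 UTC on Aug 12.
Kathmandu is UTC+5:45: 05:36 + 5:45 = 11:21 on Aug 12.

11:21 on August 12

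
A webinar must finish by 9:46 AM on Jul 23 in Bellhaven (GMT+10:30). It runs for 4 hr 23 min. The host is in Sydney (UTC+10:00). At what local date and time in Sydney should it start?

4:53 AM on July 23

Target end time in UTC: 9:46 AM − 10:30 = 11:16 PM on Jul 22.
Subtract 4 hours 23 minutes → start 6:53 PM UTC on Jul 22.
Sydney is UTC+10:00: 6:53 PM + 10:00 = 4:53 AM on Jul 23.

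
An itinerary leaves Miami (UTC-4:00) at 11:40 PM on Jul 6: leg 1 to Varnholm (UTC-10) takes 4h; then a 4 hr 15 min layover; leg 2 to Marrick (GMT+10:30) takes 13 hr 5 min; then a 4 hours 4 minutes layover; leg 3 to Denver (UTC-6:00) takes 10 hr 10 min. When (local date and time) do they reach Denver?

Convert departure to UTC: 11:40 PM + 4:00 = 3:40 AM UTC on Jul 7.
Add 4 hours leg 1 → 7:40 AM UTC.
Add 4 hours and 15 minutes layover in Varnholm → 11:55 AM UTC.
Add 13 hours 5 minutes leg 2 → 1:00 AM UTC (Jul 8).
Add 4 hours 4 minutes layover in Marrick → 5:04 AM UTC.
Add 10 hours and 10 minutes leg 3 → 3:14 PM UTC.
Denver is UTC−6:00, so local arrival = 3:14 PM − 6:00 = 9:14 AM on Jul 8.

9:14 AM on Jul 8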